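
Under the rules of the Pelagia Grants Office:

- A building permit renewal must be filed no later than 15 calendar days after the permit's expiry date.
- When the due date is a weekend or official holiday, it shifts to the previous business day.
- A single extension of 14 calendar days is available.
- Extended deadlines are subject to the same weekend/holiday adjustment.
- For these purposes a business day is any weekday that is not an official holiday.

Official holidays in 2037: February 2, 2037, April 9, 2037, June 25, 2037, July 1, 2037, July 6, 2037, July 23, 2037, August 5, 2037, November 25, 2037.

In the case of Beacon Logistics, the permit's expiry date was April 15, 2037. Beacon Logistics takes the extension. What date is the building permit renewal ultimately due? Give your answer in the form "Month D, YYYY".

Adding 15 calendar days to April 15, 2037 gives April 30, 2037.
April 30, 2037 falls on a Thursday, which is a business day, so no adjustment is needed.
Applying the 14-calendar-day extension: April 30, 2037 + 14 days = May 14, 2037.
May 14, 2037 falls on a Thursday, which is a business day, so no adjustment is needed.
The final due date is May 14, 2037.

May 14, 2037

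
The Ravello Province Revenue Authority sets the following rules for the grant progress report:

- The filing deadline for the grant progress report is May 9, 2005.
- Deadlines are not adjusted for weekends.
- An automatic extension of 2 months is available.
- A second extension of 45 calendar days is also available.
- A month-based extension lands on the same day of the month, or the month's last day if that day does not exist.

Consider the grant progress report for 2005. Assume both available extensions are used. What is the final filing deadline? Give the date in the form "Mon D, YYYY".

Aug 23, 2005

Start from the fixed due date, May 9, 2005.
May 9, 2005 is a Monday; no weekend or holiday adjustment applies.
Applying the 2 months extension: 2 months after May 9, 2005 is Jul 9, 2005.
No adjustment is made for weekends or holidays, so Jul 9, 2005 stands.
The 45-calendar-day extension moves the deadline from Jul 9, 2005 to Aug 23, 2005.
No adjustment is made for weekends or holidays, so Aug 23, 2005 stands.
Deadline: Aug 23, 2005.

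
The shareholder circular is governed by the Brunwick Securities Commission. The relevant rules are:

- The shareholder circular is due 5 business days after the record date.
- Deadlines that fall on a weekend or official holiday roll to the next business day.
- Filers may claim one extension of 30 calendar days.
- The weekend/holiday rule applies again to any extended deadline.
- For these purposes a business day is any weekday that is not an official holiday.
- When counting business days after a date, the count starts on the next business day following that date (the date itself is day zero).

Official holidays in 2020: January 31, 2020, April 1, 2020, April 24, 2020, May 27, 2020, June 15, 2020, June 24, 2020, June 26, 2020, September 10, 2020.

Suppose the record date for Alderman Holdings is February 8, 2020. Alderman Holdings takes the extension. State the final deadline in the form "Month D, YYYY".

March 16, 2020

Counting 5 business days after February 8, 2020 (skipping weekends and listed holidays) reaches February 14, 2020.
Since February 14, 2020 is a Friday and not a holiday, the date is unchanged.
Add the 30 calendar-day extension to February 14, 2020: March 15, 2020.
March 15, 2020 is a Sunday, so it moves to the next business day, March 16, 2020 (Monday).
Final deadline: March 16, 2020.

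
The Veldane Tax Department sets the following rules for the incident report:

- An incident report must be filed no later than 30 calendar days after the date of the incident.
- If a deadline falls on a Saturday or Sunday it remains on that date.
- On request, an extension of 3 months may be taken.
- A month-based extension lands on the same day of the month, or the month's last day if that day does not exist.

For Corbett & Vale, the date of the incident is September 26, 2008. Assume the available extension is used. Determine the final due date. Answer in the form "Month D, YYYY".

Adding 30 calendar days to September 26, 2008 gives October 26, 2008.
October 26, 2008 is a Sunday; no weekend or holiday adjustment applies.
Applying the 3 months extension: 3 months after October 26, 2008 is January 26, 2009.
No adjustment is made for weekends or holidays, so January 26, 2009 stands.
Deadline: January 26, 2009.

January 26, 2009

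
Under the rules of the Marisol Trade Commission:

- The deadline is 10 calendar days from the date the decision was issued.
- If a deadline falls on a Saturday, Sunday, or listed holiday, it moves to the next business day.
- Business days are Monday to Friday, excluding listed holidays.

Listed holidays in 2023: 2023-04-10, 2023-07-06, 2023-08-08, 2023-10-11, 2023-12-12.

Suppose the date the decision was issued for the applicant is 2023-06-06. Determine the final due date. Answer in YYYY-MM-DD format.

10 calendar days after 2023-06-06 is 2023-06-16.
2023-06-16 falls on a Friday, which is a business day, so no adjustment is needed.
Final deadline: 2023-06-16.

2023-06-16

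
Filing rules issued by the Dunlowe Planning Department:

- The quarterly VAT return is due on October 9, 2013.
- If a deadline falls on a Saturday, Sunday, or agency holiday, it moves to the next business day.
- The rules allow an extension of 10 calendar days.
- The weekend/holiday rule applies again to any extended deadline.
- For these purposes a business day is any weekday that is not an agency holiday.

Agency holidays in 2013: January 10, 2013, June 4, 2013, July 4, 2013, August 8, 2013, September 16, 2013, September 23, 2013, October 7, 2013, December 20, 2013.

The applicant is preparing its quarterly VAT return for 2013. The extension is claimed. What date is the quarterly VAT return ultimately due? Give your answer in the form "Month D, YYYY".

October 21, 2013

The stated deadline is October 9, 2013.
October 9, 2013 is a Wednesday and not a listed holiday, so it stands.
With the 10-day extension, October 9, 2013 becomes October 19, 2013.
October 19, 2013 is a Saturday, so it moves to the next business day, October 21, 2013 (Monday).
Deadline: October 21, 2013.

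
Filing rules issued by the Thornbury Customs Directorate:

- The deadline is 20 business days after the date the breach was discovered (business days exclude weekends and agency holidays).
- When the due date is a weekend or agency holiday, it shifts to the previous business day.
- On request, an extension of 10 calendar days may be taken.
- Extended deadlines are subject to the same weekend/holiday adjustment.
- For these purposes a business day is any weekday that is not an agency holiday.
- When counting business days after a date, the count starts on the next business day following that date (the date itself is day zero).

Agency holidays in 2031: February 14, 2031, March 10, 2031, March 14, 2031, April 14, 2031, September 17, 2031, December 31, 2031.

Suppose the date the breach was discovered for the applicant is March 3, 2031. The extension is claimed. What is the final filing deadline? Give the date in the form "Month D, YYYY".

April 11, 2031

Starting the day after March 3, 2031 and counting 20 business days lands on April 2, 2031.
Since April 2, 2031 is a Wednesday and not a holiday, the date is unchanged.
With the 10-day extension, April 2, 2031 becomes April 12, 2031.
Because April 12, 2031 is a Saturday, the deadline becomes April 11, 2031 (Friday).
The final due date is April 11, 2031.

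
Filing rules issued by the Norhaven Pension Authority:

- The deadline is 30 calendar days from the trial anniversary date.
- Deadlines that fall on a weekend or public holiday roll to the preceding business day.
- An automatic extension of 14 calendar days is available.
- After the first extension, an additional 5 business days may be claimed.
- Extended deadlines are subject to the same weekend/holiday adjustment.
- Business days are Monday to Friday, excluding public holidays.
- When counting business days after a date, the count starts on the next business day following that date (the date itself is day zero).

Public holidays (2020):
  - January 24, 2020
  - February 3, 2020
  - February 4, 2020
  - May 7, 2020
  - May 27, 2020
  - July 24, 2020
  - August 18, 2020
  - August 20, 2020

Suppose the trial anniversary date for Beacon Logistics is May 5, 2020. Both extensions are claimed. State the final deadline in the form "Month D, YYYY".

June 25, 2020

Trigger date May 5, 2020 + 30 calendar days = June 4, 2020.
Since June 4, 2020 is a Thursday and not a holiday, the date is unchanged.
With the 14-day extension, June 4, 2020 becomes June 18, 2020.
June 18, 2020 (Thursday) is already a business day.
Counting 5 further business days from June 18, 2020 reaches June 25, 2020.
June 25, 2020 is a Thursday and not a listed holiday, so it stands.
Deadline: June 25, 2020.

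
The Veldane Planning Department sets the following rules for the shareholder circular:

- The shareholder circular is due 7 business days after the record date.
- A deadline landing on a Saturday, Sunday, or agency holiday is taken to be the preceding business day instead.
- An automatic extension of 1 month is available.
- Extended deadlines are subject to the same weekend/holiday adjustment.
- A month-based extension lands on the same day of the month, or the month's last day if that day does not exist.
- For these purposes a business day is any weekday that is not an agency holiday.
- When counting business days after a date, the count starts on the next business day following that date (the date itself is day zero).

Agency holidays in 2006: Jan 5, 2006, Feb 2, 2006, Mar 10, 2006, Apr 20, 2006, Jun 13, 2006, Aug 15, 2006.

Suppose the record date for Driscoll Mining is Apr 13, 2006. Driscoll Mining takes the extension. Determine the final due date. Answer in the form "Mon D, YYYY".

7 business days after Apr 13, 2006, excluding weekends and holidays, is Apr 25, 2006.
Apr 25, 2006 falls on a Tuesday, which is a business day, so no adjustment is needed.
The 1 month extension carries Apr 25, 2006 to May 25, 2006.
Since May 25, 2006 is a Thursday and not a holiday, the date is unchanged.
The final due date is May 25, 2006.

May 25, 2006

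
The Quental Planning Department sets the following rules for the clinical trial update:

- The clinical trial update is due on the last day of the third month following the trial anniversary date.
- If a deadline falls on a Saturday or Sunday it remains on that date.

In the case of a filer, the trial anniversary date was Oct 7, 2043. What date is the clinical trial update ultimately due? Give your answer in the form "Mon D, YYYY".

3 months after Oct 7, 2043 falls in January 2044; the last day of that month is Jan 31, 2044.
Jan 31, 2044 is a Sunday; no weekend or holiday adjustment applies.
Deadline: Jan 31, 2044.

Jan 31, 2044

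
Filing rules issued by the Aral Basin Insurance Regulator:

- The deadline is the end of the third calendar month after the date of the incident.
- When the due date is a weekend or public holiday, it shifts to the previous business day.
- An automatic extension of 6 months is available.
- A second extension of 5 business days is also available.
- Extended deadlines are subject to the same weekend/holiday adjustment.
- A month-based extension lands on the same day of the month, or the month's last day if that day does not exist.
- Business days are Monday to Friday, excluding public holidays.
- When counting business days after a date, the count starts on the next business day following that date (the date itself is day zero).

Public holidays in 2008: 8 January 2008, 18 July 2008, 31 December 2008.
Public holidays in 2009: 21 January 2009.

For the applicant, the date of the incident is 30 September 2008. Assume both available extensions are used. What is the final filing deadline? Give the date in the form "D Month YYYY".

7 July 2009

3 months after 30 September 2008 is December 2008; that month ends on 31 December 2008.
31 December 2008 falls on a listed holiday. Rolling to the preceding business day gives 30 December 2008, a Tuesday.
Applying the 6 months extension: 6 months after 30 December 2008 is 30 June 2009.
Since 30 June 2009 is a Tuesday and not a holiday, the date is unchanged.
The 5-business-day extension runs from 30 June 2009 to 7 July 2009.
7 July 2009 (Tuesday) is already a business day.
Deadline: 7 July 2009.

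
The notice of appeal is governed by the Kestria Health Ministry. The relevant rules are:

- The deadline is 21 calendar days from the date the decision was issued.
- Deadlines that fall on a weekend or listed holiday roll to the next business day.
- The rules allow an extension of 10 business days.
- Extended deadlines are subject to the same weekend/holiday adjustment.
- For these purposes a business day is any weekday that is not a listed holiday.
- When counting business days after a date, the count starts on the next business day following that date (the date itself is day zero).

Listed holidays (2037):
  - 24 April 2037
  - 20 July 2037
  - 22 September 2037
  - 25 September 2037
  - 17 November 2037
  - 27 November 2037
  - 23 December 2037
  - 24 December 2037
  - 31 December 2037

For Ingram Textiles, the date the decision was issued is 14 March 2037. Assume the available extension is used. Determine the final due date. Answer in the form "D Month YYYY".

Adding 21 calendar days to 14 March 2037 gives 4 April 2037.
4 April 2037 is a Saturday; the next business day is 6 April 2037 (Monday).
Counting 10 further business days from 6 April 2037 reaches 20 April 2037.
20 April 2037 (Monday) is already a business day.
Final deadline: 20 April 2037.

20 April 2037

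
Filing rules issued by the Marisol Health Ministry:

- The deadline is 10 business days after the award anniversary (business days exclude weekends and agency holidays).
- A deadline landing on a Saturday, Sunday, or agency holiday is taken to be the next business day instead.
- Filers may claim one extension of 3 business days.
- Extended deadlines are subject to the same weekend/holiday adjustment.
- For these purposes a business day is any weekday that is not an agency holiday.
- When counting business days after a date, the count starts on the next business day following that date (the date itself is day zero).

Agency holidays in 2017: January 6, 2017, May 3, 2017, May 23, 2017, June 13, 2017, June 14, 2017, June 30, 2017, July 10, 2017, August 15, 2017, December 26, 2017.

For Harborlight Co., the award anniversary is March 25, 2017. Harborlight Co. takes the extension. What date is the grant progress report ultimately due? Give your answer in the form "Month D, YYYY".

April 12, 2017

Starting the day after March 25, 2017 and counting 10 business days lands on April 7, 2017.
April 7, 2017 falls on a Friday, which is a business day, so no adjustment is needed.
Applying the 3-business-day extension: 3 business days after April 7, 2017 is April 12, 2017.
Since April 12, 2017 is a Wednesday and not a holiday, the date is unchanged.
The final due date is April 12, 2017.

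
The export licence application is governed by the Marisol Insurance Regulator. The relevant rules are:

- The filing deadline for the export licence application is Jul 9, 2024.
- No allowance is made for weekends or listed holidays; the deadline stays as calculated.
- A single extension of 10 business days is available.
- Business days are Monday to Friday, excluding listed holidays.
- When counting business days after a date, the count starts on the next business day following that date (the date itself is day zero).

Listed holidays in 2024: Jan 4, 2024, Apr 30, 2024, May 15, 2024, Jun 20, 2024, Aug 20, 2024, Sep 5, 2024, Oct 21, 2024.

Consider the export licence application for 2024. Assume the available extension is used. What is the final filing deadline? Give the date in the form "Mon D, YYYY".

The stated deadline is Jul 9, 2024.
Jul 9, 2024 falls on a Tuesday. The rules make no weekend/holiday allowance, so it remains Jul 9, 2024.
Applying the 10-business-day extension: 10 business days after Jul 9, 2024 is Jul 23, 2024.
Jul 23, 2024 is a Tuesday; no weekend or holiday adjustment applies.
Deadline: Jul 23, 2024.

Jul 23, 2024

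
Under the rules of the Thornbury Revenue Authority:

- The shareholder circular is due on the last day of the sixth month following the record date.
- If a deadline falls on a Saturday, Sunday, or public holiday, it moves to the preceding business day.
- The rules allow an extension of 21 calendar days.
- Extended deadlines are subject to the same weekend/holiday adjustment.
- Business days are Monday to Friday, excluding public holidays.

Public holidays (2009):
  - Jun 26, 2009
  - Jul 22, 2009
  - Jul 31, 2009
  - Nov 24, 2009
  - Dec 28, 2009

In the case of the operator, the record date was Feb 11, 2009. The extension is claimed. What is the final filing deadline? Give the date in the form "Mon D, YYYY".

Sep 21, 2009

6 months after Feb 11, 2009 is August 2009; that month ends on Aug 31, 2009.
Aug 31, 2009 (Monday) is already a business day.
With the 21-day extension, Aug 31, 2009 becomes Sep 21, 2009.
Sep 21, 2009 (Monday) is already a business day.
So the filing is due Sep 21, 2009.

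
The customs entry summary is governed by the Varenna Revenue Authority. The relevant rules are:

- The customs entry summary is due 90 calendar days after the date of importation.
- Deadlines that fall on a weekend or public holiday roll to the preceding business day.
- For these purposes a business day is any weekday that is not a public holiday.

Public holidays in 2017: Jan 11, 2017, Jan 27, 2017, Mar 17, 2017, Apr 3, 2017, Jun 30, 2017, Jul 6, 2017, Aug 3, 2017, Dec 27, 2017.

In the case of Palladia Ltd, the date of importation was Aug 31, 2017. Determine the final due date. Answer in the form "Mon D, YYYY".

Nov 29, 2017

Trigger date Aug 31, 2017 + 90 calendar days = Nov 29, 2017.
Nov 29, 2017 (Wednesday) is already a business day.
The final due date is Nov 29, 2017.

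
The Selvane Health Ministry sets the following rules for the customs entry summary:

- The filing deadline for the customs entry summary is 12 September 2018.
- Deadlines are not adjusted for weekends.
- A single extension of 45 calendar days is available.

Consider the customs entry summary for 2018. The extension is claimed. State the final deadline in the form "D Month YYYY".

The stated deadline is 12 September 2018.
12 September 2018 is a Wednesday; no weekend or holiday adjustment applies.
Add the 45 calendar-day extension to 12 September 2018: 27 October 2018.
No adjustment is made for weekends or holidays, so 27 October 2018 stands.
So the filing is due 27 October 2018.

27 October 2018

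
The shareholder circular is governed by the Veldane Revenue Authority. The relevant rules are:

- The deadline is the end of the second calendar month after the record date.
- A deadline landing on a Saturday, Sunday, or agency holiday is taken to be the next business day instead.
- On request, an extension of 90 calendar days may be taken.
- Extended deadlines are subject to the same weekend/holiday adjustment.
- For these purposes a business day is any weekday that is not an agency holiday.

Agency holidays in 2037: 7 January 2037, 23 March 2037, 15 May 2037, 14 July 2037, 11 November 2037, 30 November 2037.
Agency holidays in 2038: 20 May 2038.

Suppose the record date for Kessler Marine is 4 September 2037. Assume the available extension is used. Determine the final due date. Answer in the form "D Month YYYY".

1 March 2038

2 months after 4 September 2037 is November 2037; that month ends on 30 November 2037.
30 November 2037 is a listed holiday, so it moves to the next business day, 1 December 2037 (Tuesday).
Applying the 90-calendar-day extension: 1 December 2037 + 90 days = 1 March 2038.
1 March 2038 (Monday) is already a business day.
The final due date is 1 March 2038.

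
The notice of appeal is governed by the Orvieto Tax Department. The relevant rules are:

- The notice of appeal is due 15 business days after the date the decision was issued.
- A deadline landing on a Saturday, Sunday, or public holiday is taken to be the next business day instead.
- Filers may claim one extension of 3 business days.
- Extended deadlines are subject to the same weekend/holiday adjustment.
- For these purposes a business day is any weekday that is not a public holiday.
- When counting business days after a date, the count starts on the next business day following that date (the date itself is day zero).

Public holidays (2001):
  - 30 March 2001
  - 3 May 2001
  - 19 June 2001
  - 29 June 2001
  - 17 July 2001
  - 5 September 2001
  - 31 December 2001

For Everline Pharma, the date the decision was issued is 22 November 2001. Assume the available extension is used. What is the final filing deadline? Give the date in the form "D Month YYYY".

18 December 2001

Starting the day after 22 November 2001 and counting 15 business days lands on 13 December 2001.
13 December 2001 is a Thursday and not a listed holiday, so it stands.
Counting 3 further business days from 13 December 2001 reaches 18 December 2001.
Since 18 December 2001 is a Tuesday and not a holiday, the date is unchanged.
Final deadline: 18 December 2001.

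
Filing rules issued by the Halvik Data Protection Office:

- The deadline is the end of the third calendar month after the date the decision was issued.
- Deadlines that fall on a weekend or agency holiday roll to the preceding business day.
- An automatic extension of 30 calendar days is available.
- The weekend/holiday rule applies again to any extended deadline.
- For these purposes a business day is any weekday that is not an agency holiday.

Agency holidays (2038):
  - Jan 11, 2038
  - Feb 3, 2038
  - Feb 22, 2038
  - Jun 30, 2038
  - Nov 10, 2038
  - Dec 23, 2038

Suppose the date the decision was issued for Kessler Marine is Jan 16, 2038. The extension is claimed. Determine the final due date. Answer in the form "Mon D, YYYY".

May 28, 2038

3 months after Jan 16, 2038 falls in April 2038; the last day of that month is Apr 30, 2038.
Apr 30, 2038 falls on a Friday, which is a business day, so no adjustment is needed.
The 30-calendar-day extension moves the deadline from Apr 30, 2038 to May 30, 2038.
May 30, 2038 is a Sunday; the preceding business day is May 28, 2038 (Friday).
So the filing is due May 28, 2038.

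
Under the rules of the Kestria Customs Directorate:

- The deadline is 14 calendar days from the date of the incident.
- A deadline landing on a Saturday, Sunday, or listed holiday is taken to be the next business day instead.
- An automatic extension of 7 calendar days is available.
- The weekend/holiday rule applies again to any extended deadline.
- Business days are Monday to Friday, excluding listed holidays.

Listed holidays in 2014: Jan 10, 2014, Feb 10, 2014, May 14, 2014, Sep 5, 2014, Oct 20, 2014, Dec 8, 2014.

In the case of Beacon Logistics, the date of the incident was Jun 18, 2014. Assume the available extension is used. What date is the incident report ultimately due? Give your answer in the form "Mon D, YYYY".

Jul 9, 2014

14 calendar days after Jun 18, 2014 is Jul 2, 2014.
Since Jul 2, 2014 is a Wednesday and not a holiday, the date is unchanged.
With the 7-day extension, Jul 2, 2014 becomes Jul 9, 2014.
Since Jul 9, 2014 is a Wednesday and not a holiday, the date is unchanged.
So the filing is due Jul 9, 2014.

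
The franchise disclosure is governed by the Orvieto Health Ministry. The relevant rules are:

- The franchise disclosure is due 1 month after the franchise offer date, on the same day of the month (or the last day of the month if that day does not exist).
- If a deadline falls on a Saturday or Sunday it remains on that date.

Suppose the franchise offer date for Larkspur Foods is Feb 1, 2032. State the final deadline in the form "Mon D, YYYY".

Mar 1, 2032

Moving 1 month forward from Feb 1, 2032 on the corresponding day gives Mar 1, 2032.
Mar 1, 2032 falls on a Monday. The rules make no weekend/holiday allowance, so it remains Mar 1, 2032.
So the filing is due Mar 1, 2032.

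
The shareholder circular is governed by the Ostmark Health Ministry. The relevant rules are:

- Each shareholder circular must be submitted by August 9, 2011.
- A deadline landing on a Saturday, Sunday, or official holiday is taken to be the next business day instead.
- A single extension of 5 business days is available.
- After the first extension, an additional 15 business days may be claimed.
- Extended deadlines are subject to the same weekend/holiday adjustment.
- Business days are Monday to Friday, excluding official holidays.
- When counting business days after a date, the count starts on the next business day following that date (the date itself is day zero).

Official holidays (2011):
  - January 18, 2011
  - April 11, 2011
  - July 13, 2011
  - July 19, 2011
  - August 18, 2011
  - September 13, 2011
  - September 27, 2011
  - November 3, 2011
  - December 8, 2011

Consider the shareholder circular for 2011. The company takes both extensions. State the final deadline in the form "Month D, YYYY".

September 7, 2011

Start from the fixed due date, August 9, 2011.
Since August 9, 2011 is a Tuesday and not a holiday, the date is unchanged.
Applying the 5-business-day extension: 5 business days after August 9, 2011 is August 16, 2011.
August 16, 2011 is a Tuesday and not a listed holiday, so it stands.
Applying the 15-business-day extension: 15 business days after August 16, 2011 is September 7, 2011.
Since September 7, 2011 is a Wednesday and not a holiday, the date is unchanged.
Deadline: September 7, 2011.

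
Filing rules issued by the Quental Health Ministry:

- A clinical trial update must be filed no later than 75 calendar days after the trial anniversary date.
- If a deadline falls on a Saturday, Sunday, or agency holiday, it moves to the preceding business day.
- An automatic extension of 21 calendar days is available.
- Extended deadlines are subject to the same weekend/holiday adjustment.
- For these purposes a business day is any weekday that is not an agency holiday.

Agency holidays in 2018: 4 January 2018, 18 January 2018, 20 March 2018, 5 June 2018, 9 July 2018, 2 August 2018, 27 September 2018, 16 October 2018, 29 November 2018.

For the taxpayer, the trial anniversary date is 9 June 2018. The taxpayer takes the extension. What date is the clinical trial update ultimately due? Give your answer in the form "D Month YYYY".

75 calendar days after 9 June 2018 is 23 August 2018.
Since 23 August 2018 is a Thursday and not a holiday, the date is unchanged.
With the 21-day extension, 23 August 2018 becomes 13 September 2018.
13 September 2018 is a Thursday and not a listed holiday, so it stands.
Deadline: 13 September 2018.

13 September 2018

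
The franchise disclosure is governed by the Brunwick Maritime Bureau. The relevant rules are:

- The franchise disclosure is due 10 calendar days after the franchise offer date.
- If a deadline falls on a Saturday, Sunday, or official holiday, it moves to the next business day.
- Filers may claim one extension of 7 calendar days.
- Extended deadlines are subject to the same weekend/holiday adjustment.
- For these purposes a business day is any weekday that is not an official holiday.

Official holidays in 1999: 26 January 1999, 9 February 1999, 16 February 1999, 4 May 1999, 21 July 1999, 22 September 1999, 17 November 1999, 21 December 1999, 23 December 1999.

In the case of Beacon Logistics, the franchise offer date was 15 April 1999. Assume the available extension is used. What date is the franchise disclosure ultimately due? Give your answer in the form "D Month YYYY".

3 May 1999

10 calendar days after 15 April 1999 is 25 April 1999.
Because 25 April 1999 is a Sunday, the deadline becomes 26 April 1999 (Monday).
Add the 7 calendar-day extension to 26 April 1999: 3 May 1999.
3 May 1999 falls on a Monday, which is a business day, so no adjustment is needed.
So the filing is due 3 May 1999.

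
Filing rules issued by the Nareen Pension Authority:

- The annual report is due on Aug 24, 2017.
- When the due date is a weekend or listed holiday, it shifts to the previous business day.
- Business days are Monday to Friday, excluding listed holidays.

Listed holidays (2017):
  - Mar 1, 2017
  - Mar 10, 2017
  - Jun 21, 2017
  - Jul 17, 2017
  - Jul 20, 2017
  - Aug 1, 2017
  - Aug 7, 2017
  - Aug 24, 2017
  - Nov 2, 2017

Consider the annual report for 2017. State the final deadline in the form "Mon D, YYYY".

The stated deadline is Aug 24, 2017.
Because Aug 24, 2017 is a listed holiday, the deadline becomes Aug 23, 2017 (Wednesday).
So the filing is due Aug 23, 2017.

Aug 23, 2017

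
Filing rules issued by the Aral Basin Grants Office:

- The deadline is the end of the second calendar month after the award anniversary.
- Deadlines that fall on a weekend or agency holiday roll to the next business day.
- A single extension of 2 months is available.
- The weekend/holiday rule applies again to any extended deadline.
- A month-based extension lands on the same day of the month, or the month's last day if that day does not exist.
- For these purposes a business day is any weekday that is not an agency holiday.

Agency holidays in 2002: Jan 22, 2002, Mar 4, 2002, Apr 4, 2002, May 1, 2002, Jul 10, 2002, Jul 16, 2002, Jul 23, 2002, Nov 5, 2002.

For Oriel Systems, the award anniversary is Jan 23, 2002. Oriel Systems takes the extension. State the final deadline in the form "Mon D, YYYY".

Jun 3, 2002

The second month after Jan 23, 2002 is March 2002, whose last day is Mar 31, 2002.
Mar 31, 2002 is a Sunday, so it moves to the next business day, Apr 1, 2002 (Monday).
The 2 months extension carries Apr 1, 2002 to Jun 1, 2002.
Jun 1, 2002 is a Saturday; the next business day is Jun 3, 2002 (Monday).
Deadline: Jun 3, 2002.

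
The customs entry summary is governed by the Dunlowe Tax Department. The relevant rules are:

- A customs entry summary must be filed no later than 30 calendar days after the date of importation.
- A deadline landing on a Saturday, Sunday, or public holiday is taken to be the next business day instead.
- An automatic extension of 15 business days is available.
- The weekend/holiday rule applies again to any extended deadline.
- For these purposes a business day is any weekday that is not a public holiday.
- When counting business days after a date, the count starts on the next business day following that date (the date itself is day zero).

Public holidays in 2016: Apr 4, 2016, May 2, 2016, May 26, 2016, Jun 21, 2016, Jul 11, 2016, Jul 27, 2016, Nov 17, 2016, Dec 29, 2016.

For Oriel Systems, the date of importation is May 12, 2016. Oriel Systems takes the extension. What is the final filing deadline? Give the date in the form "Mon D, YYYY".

From May 12, 2016, 30 calendar days later is Jun 11, 2016.
Jun 11, 2016 is a Saturday, so it moves to the next business day, Jun 13, 2016 (Monday).
Applying the 15-business-day extension: 15 business days after Jun 13, 2016 is Jul 5, 2016.
Since Jul 5, 2016 is a Tuesday and not a holiday, the date is unchanged.
The final due date is Jul 5, 2016.

Jul 5, 2016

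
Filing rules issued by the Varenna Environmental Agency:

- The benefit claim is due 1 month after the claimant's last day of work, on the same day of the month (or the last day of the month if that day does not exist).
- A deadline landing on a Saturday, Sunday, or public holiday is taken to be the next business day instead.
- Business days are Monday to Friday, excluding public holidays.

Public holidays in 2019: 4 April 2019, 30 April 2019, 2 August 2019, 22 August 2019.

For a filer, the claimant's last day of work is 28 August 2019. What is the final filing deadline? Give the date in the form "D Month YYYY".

30 September 2019

Moving 1 month forward from 28 August 2019 on the corresponding day gives 28 September 2019.
28 September 2019 is a Saturday, so it moves to the next business day, 30 September 2019 (Monday).
So the filing is due 30 September 2019.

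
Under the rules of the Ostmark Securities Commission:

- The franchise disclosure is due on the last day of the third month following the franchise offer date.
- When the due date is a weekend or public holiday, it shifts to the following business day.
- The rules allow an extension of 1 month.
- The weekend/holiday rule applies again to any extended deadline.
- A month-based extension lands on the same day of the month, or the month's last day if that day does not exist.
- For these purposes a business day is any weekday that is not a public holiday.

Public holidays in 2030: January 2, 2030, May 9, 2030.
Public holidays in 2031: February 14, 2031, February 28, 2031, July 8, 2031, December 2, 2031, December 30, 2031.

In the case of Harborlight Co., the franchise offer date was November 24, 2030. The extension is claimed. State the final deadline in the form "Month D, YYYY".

3 months after November 24, 2030 is February 2031; that month ends on February 28, 2031.
February 28, 2031 is a listed holiday, so it moves to the next business day, March 3, 2031 (Monday).
Add 1 month to March 3, 2031: April 3, 2031.
April 3, 2031 (Thursday) is already a business day.
Final deadline: April 3, 2031.

April 3, 2031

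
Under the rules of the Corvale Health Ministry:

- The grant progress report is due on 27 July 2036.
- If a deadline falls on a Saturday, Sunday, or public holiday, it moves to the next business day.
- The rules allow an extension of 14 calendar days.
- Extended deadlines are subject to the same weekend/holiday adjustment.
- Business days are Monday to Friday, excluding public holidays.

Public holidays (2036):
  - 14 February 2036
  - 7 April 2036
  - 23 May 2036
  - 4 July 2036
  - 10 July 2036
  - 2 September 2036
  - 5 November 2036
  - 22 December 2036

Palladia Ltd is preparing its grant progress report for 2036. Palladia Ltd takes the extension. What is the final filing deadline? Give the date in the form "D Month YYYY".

11 August 2036

The stated deadline is 27 July 2036.
27 July 2036 is a Sunday, so it moves to the next business day, 28 July 2036 (Monday).
The 14-calendar-day extension moves the deadline from 28 July 2036 to 11 August 2036.
11 August 2036 falls on a Monday, which is a business day, so no adjustment is needed.
The final due date is 11 August 2036.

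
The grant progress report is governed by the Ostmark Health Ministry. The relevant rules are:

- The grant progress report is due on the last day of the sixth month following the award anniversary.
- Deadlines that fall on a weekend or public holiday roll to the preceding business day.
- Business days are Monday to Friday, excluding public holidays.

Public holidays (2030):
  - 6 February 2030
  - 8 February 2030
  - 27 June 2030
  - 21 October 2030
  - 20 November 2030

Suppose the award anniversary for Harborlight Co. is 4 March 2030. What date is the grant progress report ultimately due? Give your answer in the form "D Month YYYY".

30 September 2030

The sixth month after 4 March 2030 is September 2030, whose last day is 30 September 2030.
Since 30 September 2030 is a Monday and not a holiday, the date is unchanged.
So the filing is due 30 September 2030.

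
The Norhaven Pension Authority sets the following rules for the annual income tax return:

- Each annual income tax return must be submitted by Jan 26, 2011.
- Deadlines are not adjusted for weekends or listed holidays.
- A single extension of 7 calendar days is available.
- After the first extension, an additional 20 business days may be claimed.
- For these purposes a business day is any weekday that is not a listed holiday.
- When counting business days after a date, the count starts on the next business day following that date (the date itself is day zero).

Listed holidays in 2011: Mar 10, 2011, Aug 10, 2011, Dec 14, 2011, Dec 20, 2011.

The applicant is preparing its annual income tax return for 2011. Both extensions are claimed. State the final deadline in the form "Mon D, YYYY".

The stated deadline is Jan 26, 2011.
Jan 26, 2011 falls on a Wednesday. The rules make no weekend/holiday allowance, so it remains Jan 26, 2011.
Add the 7 calendar-day extension to Jan 26, 2011: Feb 2, 2011.
No adjustment is made for weekends or holidays, so Feb 2, 2011 stands.
The 20-business-day extension runs from Feb 2, 2011 to Mar 2, 2011.
Mar 2, 2011 falls on a Wednesday. The rules make no weekend/holiday allowance, so it remains Mar 2, 2011.
So the filing is due Mar 2, 2011.

Mar 2, 2011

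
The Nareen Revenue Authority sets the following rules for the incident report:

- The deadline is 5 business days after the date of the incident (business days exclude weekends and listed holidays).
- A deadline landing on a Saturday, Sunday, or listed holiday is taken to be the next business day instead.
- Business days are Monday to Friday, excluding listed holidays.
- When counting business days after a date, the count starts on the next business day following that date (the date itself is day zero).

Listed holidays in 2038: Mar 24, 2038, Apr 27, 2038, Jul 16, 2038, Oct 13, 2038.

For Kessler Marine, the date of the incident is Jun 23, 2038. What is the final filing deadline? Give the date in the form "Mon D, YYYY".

Jun 30, 2038

Counting 5 business days after Jun 23, 2038 (skipping weekends and listed holidays) reaches Jun 30, 2038.
Jun 30, 2038 is a Wednesday and not a listed holiday, so it stands.
Final deadline: Jun 30, 2038.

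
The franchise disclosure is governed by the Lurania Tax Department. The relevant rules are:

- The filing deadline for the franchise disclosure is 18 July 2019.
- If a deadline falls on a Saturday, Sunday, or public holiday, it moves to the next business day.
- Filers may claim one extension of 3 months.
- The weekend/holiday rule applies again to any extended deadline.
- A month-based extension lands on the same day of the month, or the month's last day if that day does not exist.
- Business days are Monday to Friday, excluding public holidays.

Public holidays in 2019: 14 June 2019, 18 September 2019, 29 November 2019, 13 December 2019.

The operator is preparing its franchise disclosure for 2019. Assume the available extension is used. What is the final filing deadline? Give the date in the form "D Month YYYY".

The statutory due date is 18 July 2019.
18 July 2019 is a Thursday and not a listed holiday, so it stands.
The 3 months extension carries 18 July 2019 to 18 October 2019.
18 October 2019 (Friday) is already a business day.
So the filing is due 18 October 2019.

18 October 2019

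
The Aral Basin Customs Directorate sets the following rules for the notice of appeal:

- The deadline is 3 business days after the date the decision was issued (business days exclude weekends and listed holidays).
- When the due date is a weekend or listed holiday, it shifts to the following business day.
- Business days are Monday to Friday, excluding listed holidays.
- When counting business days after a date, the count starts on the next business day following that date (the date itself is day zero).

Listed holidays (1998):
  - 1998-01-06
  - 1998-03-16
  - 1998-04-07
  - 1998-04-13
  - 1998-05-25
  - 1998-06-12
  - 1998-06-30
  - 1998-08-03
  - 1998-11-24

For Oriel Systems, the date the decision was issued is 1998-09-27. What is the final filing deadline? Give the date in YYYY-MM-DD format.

1998-09-30

3 business days after 1998-09-27, excluding weekends and holidays, is 1998-09-30.
1998-09-30 falls on a Wednesday, which is a business day, so no adjustment is needed.
So the filing is due 1998-09-30.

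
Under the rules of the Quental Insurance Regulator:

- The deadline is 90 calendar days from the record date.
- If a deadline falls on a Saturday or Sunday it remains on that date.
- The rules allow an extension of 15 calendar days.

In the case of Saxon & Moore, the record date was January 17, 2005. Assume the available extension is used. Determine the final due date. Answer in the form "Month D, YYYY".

From January 17, 2005, 90 calendar days later is April 17, 2005.
April 17, 2005 is a Sunday; no weekend or holiday adjustment applies.
The 15-calendar-day extension moves the deadline from April 17, 2005 to May 2, 2005.
May 2, 2005 is a Monday; no weekend or holiday adjustment applies.
The final due date is May 2, 2005.

May 2, 2005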